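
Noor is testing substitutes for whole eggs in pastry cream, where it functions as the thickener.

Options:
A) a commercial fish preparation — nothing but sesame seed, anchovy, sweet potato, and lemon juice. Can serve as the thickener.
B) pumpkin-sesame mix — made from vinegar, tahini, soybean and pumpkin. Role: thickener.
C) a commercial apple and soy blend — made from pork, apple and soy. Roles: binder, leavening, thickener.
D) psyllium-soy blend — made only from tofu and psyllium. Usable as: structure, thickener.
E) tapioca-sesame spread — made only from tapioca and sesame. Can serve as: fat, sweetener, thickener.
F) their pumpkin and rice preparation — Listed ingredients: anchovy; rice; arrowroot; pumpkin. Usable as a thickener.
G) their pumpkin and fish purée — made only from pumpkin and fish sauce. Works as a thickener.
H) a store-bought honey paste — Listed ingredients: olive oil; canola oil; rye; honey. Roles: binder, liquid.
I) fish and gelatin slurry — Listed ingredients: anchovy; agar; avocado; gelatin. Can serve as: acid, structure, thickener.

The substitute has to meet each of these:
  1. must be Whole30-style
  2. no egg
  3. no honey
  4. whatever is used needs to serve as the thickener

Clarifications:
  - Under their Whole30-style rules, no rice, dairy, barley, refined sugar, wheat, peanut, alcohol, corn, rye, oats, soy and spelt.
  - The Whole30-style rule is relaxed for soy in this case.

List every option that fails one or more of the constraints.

F, H

A: anchovy and sesame seed etc. — none of it excluded — OK
B: soy is permitted under the Whole30-style carve-out; nothing else excluded — keep
C: soy is permitted under the Whole30-style carve-out; nothing else excluded — valid
D: soy is permitted under the Whole30-style carve-out; nothing else excluded — keep
E: works as a thickener, no egg, Whole30-style — valid
F: has rice, so not Whole30-style — out
G: no egg, no honey — OK
H: not usable as a thickener; has rye, so not Whole30-style (and 1 more) — reject
I: anchovy and gelatin etc. — none of it excluded — valid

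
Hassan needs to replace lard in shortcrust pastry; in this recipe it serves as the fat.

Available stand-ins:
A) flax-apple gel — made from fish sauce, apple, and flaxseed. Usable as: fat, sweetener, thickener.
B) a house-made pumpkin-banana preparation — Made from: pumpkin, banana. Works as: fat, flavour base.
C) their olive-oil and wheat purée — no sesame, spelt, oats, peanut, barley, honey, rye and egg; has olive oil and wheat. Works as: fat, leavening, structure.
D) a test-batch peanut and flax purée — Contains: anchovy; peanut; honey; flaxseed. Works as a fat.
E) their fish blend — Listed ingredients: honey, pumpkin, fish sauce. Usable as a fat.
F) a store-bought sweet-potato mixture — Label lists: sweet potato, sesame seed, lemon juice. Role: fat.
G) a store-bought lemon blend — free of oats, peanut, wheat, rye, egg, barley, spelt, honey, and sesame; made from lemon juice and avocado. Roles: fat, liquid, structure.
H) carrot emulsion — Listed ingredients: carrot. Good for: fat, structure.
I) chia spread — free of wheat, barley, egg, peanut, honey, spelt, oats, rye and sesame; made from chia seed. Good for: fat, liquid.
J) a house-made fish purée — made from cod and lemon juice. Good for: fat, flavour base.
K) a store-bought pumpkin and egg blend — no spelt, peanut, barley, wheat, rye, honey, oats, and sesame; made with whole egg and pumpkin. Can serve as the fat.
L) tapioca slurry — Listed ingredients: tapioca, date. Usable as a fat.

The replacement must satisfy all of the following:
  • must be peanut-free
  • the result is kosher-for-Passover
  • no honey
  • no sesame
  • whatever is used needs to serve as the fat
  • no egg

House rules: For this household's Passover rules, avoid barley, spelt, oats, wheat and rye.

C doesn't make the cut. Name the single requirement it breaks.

kosher-for-Passover

usable as a fat: satisfied
kosher-for-Passover: has wheat — fails
peanut-free: satisfied
honey-free: satisfied
sesame-free: satisfied
egg-free: satisfied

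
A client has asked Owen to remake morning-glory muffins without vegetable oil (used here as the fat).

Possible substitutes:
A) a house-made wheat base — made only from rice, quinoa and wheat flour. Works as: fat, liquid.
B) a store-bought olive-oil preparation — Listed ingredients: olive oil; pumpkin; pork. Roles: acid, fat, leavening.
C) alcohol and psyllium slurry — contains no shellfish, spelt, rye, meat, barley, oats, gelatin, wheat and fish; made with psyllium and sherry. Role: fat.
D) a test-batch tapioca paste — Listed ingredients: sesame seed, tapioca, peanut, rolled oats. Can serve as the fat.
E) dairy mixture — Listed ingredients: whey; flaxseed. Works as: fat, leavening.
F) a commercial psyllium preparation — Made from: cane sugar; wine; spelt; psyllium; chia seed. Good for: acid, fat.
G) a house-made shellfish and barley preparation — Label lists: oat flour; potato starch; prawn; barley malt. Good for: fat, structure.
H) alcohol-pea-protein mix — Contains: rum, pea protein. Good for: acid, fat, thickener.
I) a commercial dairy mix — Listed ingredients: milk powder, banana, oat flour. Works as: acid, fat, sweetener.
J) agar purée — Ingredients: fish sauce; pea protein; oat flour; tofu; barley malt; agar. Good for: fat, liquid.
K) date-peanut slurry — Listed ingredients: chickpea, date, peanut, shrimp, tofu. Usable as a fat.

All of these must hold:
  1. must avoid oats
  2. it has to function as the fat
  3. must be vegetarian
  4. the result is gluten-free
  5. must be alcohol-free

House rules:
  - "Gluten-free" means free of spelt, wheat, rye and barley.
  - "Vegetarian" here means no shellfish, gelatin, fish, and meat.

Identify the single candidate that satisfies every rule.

A: has wheat flour, so not gluten-free — no
B: has pork, so not vegetarian — no
C: has sherry, so not alcohol-free — out
D: has rolled oats, so not oat-free — no
E: only whey and flaxseed; none excluded — OK
F: has spelt, so not gluten-free; has wine, so not alcohol-free — reject
G: has barley malt, so not gluten-free; has prawn, so not vegetarian (and 1 more) — no
H: has rum, so not alcohol-free — no
I: has oat flour, so not oat-free — out
J: has barley malt, so not gluten-free; has fish sauce, so not vegetarian (and 1 more) — out
K: has shrimp, so not vegetarian — reject

E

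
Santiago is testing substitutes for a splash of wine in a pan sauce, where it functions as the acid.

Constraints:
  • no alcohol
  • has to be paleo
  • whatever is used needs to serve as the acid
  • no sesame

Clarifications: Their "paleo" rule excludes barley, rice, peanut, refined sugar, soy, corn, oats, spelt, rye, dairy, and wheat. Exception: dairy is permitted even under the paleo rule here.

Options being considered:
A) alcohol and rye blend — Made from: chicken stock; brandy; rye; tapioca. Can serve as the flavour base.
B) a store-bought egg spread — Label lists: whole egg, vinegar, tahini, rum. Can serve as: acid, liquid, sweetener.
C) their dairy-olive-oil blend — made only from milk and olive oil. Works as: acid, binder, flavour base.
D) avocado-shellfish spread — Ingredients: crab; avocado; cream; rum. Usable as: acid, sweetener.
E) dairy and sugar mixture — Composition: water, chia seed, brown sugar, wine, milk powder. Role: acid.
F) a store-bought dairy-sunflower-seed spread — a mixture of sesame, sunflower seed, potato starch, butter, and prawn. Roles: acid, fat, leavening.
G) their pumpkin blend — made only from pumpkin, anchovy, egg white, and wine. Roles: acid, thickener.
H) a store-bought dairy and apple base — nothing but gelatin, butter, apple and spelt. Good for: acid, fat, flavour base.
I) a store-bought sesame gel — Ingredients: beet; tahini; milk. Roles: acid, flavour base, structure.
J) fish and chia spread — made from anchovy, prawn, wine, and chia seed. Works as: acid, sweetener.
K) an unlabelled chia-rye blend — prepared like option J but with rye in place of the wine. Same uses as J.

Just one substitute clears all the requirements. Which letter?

A: not usable as an acid; has rye, so not paleo (and 1 more) — no
B: has tahini, so not sesame-free; has rum, so not alcohol-free — reject
C: dairy is permitted under the paleo carve-out; nothing else excluded — valid
D: has rum, so not alcohol-free — out
E: has brown sugar, so not paleo; has wine, so not alcohol-free — reject
F: has sesame, so not sesame-free — reject
G: has wine, so not alcohol-free — no
H: has spelt, so not paleo — reject
I: has tahini, so not sesame-free — reject
J: has wine, so not alcohol-free — no
K: has rye, so not paleo — no

C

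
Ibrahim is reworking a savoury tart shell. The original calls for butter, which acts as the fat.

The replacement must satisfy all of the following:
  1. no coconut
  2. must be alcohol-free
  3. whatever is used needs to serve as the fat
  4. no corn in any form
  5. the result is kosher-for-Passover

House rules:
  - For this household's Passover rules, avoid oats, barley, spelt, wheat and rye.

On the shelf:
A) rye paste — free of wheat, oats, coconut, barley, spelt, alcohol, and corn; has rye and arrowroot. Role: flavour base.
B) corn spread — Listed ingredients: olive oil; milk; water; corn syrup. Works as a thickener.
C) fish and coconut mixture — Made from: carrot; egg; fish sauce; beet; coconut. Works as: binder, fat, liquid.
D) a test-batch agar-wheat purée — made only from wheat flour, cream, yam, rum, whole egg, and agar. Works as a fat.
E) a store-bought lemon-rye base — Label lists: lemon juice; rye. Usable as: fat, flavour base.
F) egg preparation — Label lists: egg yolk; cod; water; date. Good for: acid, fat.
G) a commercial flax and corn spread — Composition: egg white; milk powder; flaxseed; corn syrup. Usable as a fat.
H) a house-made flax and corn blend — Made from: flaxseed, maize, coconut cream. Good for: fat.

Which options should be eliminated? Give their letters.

A: not usable as a fat; has rye, so not kosher-for-Passover — reject
B: not usable as a fat; has corn syrup, so not corn-free — no
C: has coconut, so not coconut-free — no
D: has wheat flour, so not kosher-for-Passover; has rum, so not alcohol-free — out
E: has rye, so not kosher-for-Passover — reject
F: nothing on the exclusion list — valid
G: has corn syrup, so not corn-free — no
H: has maize, so not corn-free; has coconut cream, so not coconut-free — reject

A, B, C, D, E, G, H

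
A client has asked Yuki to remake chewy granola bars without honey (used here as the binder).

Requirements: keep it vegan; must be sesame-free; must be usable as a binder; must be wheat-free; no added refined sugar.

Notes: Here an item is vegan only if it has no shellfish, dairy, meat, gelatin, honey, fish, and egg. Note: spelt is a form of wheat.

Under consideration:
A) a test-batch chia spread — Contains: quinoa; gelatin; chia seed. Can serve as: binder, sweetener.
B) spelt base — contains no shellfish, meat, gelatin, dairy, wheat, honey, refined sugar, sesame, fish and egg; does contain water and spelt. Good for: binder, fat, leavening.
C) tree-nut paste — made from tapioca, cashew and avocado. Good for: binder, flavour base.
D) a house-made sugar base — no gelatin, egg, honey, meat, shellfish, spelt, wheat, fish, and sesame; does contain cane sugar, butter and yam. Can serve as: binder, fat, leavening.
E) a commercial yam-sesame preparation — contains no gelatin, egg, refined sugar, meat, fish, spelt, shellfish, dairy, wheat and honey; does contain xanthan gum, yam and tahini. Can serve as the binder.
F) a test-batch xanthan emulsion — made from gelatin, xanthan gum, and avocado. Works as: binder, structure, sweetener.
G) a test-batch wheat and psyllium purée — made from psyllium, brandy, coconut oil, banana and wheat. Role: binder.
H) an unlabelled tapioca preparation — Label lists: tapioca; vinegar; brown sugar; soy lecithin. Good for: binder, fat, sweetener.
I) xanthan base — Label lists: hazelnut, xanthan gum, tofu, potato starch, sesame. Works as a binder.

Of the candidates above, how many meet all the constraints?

A: has gelatin, so not vegan — no
B: has spelt, so not wheat-free — reject
C: no refined sugar, wheat-free — valid
D: has butter, so not vegan; has cane sugar, so not no-added-sugar — no
E: has tahini, so not sesame-free — no
F: has gelatin, so not vegan — no
G: has wheat, so not wheat-free — no
H: has brown sugar, so not no-added-sugar — out
I: has sesame, so not sesame-free — no

1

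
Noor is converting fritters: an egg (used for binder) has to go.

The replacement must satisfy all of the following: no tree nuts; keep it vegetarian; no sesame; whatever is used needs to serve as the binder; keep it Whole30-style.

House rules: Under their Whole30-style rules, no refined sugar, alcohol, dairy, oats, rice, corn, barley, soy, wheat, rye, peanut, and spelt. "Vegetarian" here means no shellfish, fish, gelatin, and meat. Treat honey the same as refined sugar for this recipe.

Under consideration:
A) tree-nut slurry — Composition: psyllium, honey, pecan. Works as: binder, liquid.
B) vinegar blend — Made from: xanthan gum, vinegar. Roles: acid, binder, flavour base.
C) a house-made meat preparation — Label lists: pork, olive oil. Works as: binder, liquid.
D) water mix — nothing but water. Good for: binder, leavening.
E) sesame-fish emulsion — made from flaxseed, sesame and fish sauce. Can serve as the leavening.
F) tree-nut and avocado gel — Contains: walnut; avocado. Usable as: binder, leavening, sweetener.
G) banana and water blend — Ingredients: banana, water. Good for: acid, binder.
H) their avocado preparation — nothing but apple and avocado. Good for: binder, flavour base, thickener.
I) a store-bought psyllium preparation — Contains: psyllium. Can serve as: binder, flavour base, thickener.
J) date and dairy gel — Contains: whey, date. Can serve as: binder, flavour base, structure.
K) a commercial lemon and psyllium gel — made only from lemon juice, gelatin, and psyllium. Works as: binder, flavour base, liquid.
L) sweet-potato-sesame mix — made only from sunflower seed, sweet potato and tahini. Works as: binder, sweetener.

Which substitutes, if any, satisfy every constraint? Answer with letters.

A: has honey, so not Whole30-style; has pecan, so not tree-nut-free — no
B: every rule checks out — valid
C: has pork, so not vegetarian — no
D: nothing on the exclusion list — keep
E: not usable as a binder; has fish sauce, so not vegetarian (and 1 more) — reject
F: has walnut, so not tree-nut-free — out
G: nothing on the exclusion list — OK
H: only apple and avocado; none excluded — valid
I: works as a binder, vegetarian, no sesame — keep
J: has whey, so not Whole30-style — no
K: has gelatin, so not vegetarian — reject
L: has tahini, so not sesame-free — no

B, D, G, H, I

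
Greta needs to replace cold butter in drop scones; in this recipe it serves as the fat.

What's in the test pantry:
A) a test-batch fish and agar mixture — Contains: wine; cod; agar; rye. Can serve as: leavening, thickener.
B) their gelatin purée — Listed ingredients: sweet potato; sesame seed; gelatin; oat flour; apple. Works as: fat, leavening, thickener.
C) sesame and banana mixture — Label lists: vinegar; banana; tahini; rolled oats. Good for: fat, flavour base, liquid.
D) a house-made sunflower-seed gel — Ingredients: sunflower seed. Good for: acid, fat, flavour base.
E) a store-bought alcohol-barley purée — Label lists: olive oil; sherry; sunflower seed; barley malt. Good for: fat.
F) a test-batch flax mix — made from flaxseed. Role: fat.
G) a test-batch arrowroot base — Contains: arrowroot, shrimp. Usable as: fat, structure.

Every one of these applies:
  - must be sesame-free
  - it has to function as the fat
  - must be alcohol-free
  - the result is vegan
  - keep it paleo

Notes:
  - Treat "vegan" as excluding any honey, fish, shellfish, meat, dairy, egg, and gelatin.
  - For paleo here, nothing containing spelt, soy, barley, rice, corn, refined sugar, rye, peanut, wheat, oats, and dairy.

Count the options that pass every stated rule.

A: not usable as a fat; has cod, so not vegan (and 2 more) — no
B: has gelatin, so not vegan; has oat flour, so not paleo (and 1 more) — no
C: has rolled oats, so not paleo; has tahini, so not sesame-free — no
D: nothing on the exclusion list — OK
E: has barley malt, so not paleo; has sherry, so not alcohol-free — no
F: nothing on the exclusion list — OK
G: has shrimp, so not vegan — no

2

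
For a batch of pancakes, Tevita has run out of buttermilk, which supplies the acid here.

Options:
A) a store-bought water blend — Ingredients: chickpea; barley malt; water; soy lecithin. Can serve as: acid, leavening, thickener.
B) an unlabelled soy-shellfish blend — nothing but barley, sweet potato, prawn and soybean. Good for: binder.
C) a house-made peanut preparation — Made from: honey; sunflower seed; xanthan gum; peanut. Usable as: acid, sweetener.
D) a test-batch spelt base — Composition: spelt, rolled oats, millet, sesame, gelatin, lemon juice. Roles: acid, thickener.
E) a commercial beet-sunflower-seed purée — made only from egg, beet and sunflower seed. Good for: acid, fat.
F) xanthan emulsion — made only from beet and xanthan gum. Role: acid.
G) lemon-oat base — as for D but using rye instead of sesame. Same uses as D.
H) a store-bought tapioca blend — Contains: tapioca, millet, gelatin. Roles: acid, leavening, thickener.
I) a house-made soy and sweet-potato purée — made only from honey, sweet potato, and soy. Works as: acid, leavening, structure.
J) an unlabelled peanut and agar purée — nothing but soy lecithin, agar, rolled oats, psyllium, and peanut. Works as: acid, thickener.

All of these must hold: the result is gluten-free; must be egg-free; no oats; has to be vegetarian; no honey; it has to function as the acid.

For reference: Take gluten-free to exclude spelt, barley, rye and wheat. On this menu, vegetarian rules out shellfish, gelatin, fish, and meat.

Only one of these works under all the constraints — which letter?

F

A: has barley malt, so not gluten-free — no
B: not usable as an acid; has barley, so not gluten-free (and 1 more) — no
C: has honey, so not honey-free — out
D: has spelt, so not gluten-free; has gelatin, so not vegetarian (and 1 more) — no
E: has egg, so not egg-free — no
F: works as an acid, vegetarian, gluten-free — valid
G: has rye, so not gluten-free; has gelatin, so not vegetarian (and 1 more) — out
H: has gelatin, so not vegetarian — out
I: has honey, so not honey-free — out
J: has rolled oats, so not oat-free — reject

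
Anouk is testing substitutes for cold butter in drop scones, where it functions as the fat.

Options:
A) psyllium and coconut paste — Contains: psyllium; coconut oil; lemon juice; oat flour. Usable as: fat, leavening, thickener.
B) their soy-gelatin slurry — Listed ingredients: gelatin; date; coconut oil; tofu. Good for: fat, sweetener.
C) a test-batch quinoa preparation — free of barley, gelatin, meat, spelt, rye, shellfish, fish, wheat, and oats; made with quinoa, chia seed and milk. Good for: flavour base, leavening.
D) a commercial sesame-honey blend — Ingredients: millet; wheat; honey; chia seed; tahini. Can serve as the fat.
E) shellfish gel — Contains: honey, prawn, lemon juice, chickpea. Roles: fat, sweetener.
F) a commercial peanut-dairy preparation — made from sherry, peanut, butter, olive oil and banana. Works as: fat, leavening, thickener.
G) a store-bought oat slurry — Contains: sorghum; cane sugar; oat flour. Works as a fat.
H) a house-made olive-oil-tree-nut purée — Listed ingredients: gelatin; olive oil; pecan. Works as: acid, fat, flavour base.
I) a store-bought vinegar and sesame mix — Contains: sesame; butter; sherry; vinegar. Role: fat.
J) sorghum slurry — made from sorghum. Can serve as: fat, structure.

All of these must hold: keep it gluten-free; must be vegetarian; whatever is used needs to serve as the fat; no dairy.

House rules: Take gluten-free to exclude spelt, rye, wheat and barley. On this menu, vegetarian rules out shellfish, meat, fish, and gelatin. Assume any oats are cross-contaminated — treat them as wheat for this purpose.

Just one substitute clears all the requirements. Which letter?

J

A: has oat flour, so not gluten-free — reject
B: has gelatin, so not vegetarian — out
C: not usable as a fat; has milk, so not dairy-free — out
D: has wheat, so not gluten-free — reject
E: has prawn, so not vegetarian — reject
F: has butter, so not dairy-free — reject
G: has oat flour, so not gluten-free — no
H: has gelatin, so not vegetarian — reject
I: has butter, so not dairy-free — reject
J: all constraints satisfied — keep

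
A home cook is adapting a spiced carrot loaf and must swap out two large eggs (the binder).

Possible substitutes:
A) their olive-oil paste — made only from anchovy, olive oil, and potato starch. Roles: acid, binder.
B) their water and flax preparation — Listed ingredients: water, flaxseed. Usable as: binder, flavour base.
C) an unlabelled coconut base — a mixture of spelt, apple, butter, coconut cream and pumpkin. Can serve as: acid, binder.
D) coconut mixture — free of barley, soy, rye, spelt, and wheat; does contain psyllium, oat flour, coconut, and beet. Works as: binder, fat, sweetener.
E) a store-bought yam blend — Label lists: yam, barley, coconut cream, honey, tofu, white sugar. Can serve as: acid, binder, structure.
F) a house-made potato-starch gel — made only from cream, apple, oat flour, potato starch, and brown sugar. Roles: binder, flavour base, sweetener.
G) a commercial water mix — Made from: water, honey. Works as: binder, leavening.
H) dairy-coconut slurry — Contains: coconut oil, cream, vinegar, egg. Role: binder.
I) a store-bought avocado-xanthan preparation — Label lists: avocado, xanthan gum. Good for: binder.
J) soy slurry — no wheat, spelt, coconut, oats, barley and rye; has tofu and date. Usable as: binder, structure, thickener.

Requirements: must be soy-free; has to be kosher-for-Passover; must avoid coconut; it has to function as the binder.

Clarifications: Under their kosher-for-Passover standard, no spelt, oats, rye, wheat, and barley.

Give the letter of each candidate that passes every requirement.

A, B, G, I

A: kosher-for-Passover, no coconut — valid
B: all constraints satisfied — keep
C: has spelt, so not kosher-for-Passover; has coconut cream, so not coconut-free — no
D: has oat flour, so not kosher-for-Passover; has coconut, so not coconut-free — reject
E: has barley, so not kosher-for-Passover; has coconut cream, so not coconut-free (and 1 more) — reject
F: has oat flour, so not kosher-for-Passover — no
G: every rule checks out — OK
H: has coconut oil, so not coconut-free — out
I: only avocado and xanthan gum; none excluded — keep
J: has tofu, so not soy-free — out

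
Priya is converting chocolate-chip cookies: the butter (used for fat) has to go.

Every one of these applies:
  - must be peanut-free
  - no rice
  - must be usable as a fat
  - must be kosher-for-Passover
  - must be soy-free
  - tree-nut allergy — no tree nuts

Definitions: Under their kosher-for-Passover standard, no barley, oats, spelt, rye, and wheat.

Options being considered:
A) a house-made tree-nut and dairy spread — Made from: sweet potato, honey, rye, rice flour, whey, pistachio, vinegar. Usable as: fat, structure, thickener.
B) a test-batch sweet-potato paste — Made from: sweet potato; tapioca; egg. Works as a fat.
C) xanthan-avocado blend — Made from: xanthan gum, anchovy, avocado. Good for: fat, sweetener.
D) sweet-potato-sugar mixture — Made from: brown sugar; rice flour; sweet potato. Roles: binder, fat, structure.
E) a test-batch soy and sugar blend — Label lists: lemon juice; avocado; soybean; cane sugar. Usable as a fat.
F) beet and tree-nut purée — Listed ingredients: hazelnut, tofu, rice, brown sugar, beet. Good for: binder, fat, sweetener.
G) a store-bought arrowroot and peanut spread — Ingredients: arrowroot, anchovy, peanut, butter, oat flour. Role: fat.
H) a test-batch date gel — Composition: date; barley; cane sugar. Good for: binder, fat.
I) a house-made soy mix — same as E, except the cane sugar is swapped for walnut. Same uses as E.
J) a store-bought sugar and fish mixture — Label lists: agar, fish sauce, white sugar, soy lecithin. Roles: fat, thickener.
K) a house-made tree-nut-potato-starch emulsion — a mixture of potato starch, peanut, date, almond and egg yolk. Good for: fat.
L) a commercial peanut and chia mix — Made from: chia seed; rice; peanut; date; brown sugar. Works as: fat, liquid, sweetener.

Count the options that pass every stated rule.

2

A: has rye, so not kosher-for-Passover; has rice flour, so not rice-free (and 1 more) — no
B: kosher-for-Passover, no tree nuts — valid
C: works as a fat, no rice, no tree nuts — OK
D: has rice flour, so not rice-free — out
E: has soybean, so not soy-free — no
F: has rice, so not rice-free; has tofu, so not soy-free (and 1 more) — out
G: has oat flour, so not kosher-for-Passover; has peanut, so not peanut-free — no
H: has barley, so not kosher-for-Passover — reject
I: has soybean, so not soy-free; has walnut, so not tree-nut-free — out
J: has soy lecithin, so not soy-free — out
K: has almond, so not tree-nut-free; has peanut, so not peanut-free — no
L: has rice, so not rice-free; has peanut, so not peanut-free — out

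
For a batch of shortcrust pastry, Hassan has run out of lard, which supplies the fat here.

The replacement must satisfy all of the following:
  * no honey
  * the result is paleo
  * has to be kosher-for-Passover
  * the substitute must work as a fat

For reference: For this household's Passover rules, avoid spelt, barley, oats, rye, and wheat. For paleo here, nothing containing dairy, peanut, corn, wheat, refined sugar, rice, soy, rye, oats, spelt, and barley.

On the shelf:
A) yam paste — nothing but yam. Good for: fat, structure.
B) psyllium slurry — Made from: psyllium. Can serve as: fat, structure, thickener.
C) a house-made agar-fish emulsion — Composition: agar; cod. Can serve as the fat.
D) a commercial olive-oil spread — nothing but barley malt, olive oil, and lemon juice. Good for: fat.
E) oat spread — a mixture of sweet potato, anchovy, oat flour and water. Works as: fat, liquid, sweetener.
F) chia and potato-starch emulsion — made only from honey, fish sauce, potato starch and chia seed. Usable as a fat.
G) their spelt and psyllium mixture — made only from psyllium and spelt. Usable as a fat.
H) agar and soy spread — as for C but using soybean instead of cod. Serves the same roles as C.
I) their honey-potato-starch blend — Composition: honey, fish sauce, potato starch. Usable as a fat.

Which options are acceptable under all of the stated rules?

A: only yam; none excluded — OK
B: no honey, paleo — keep
C: all constraints satisfied — keep
D: has barley malt, so not kosher-for-Passover; has barley malt, so not paleo — no
E: has oat flour, so not kosher-for-Passover; has oat flour, so not paleo — out
F: has honey, so not honey-free — out
G: has spelt, so not kosher-for-Passover; has spelt, so not paleo — no
H: has soybean, so not paleo — reject
I: has honey, so not honey-free — reject

A, B, C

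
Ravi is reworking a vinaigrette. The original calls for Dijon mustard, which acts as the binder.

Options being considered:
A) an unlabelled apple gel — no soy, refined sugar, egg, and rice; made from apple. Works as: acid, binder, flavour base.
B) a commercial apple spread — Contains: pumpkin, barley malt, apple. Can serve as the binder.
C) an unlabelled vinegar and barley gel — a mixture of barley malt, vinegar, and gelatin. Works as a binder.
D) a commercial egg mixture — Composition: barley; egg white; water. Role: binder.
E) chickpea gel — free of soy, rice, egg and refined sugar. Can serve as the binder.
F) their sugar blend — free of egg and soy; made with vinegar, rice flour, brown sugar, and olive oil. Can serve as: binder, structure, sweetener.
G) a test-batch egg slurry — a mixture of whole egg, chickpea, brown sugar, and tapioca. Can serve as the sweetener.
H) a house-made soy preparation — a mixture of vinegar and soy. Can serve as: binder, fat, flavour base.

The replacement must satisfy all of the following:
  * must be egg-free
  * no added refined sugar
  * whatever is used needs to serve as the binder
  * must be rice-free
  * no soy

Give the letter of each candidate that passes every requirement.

A: works as a binder, no refined sugar, no egg — keep
B: works as a binder, no rice, no soy — OK
C: works as a binder, no rice, no refined sugar — valid
D: has egg white, so not egg-free — no
E: nothing on the exclusion list — valid
F: has rice flour, so not rice-free; has brown sugar, so not no-added-sugar — no
G: not usable as a binder; has whole egg, so not egg-free (and 1 more) — out
H: has soy, so not soy-free — out

A, B, C, E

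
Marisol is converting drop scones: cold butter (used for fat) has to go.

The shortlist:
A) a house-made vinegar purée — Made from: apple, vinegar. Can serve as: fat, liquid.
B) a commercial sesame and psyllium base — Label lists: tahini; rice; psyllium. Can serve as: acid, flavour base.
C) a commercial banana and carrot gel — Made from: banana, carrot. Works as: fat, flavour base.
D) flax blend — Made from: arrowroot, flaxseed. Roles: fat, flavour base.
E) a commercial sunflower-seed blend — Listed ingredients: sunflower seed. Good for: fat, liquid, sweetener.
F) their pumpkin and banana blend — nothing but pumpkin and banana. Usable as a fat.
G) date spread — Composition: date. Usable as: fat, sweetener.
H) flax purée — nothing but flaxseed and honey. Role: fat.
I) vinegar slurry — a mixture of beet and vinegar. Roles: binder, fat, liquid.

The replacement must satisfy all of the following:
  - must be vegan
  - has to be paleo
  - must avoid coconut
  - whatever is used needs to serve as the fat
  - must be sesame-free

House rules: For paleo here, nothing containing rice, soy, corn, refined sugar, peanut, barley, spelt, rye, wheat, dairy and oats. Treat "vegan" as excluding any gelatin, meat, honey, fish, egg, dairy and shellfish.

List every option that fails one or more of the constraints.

B, H

A: all constraints satisfied — OK
B: not usable as a fat; has rice, so not paleo (and 1 more) — out
C: only carrot and banana; none excluded — keep
D: works as a fat, no coconut, paleo — valid
E: only sunflower seed; none excluded — keep
F: only pumpkin and banana; none excluded — keep
G: only date; none excluded — valid
H: has honey, so not vegan — reject
I: only beet and vinegar; none excluded — valid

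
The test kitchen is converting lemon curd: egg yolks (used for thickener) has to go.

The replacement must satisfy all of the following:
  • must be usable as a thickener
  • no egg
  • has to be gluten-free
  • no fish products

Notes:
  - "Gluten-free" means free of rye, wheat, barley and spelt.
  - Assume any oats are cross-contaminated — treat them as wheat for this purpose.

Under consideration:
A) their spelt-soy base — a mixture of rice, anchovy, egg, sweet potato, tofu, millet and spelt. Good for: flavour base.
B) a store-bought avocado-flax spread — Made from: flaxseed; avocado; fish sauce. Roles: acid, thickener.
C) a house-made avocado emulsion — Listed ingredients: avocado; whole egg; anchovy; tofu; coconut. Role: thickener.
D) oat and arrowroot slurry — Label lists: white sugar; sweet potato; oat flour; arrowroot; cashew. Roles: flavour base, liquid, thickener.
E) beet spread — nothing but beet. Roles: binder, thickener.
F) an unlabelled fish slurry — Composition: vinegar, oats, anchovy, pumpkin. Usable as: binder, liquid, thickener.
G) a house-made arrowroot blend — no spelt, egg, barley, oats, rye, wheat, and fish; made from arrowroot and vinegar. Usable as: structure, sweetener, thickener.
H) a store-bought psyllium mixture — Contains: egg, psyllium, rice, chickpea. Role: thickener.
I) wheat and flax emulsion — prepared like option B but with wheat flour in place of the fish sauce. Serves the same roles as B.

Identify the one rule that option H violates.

usable as a thickener: satisfied
gluten-free: satisfied
fish-free: satisfied
egg-free: has egg — fails

egg-free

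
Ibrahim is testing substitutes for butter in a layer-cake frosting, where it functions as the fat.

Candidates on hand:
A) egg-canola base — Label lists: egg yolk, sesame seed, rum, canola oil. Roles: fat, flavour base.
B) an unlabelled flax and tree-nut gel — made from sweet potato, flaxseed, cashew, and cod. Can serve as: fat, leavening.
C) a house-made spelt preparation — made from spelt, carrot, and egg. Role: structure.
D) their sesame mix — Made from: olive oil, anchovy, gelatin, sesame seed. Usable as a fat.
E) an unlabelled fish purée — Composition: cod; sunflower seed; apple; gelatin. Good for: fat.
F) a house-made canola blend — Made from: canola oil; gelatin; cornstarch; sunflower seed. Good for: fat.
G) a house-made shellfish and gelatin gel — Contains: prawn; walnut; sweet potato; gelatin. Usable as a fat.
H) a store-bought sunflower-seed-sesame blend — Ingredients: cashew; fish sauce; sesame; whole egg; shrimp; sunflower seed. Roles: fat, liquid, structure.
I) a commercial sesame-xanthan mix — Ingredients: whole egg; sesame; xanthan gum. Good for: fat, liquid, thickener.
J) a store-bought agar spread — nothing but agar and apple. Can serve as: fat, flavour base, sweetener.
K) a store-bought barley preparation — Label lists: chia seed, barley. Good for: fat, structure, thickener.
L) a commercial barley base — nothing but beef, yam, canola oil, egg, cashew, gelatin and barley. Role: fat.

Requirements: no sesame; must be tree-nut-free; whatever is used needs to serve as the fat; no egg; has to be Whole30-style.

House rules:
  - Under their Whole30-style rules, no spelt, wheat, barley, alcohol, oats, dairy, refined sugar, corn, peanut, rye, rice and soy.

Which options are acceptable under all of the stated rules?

A: has rum, so not Whole30-style; has egg yolk, so not egg-free (and 1 more) — reject
B: has cashew, so not tree-nut-free — no
C: not usable as a fat; has spelt, so not Whole30-style (and 1 more) — no
D: has sesame seed, so not sesame-free — reject
E: works as a fat, no sesame, no egg — valid
F: has cornstarch, so not Whole30-style — reject
G: has walnut, so not tree-nut-free — out
H: has cashew, so not tree-nut-free; has whole egg, so not egg-free (and 1 more) — out
I: has whole egg, so not egg-free; has sesame, so not sesame-free — out
J: only apple and agar; none excluded — valid
K: has barley, so not Whole30-style — reject
L: has barley, so not Whole30-style; has cashew, so not tree-nut-free (and 1 more) — out

E, J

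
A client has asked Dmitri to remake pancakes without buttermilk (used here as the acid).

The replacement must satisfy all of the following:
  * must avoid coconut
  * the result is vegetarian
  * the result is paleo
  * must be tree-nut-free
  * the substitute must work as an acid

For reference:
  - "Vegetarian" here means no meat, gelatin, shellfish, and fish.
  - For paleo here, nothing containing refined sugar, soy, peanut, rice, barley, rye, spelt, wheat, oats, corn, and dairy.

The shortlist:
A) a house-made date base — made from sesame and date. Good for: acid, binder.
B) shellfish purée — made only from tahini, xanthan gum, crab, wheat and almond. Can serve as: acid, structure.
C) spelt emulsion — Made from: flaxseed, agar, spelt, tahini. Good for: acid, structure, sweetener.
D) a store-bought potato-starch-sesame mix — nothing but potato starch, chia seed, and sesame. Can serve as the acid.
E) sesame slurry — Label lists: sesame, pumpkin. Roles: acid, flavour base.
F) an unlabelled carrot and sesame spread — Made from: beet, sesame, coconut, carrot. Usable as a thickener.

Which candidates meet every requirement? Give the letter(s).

A: vegetarian, paleo — OK
B: has crab, so not vegetarian; has wheat, so not paleo (and 1 more) — no
C: has spelt, so not paleo — no
D: no coconut, no tree nuts — keep
E: works as an acid, no tree nuts, no coconut — valid
F: not usable as an acid; has coconut, so not coconut-free — no

A, D, E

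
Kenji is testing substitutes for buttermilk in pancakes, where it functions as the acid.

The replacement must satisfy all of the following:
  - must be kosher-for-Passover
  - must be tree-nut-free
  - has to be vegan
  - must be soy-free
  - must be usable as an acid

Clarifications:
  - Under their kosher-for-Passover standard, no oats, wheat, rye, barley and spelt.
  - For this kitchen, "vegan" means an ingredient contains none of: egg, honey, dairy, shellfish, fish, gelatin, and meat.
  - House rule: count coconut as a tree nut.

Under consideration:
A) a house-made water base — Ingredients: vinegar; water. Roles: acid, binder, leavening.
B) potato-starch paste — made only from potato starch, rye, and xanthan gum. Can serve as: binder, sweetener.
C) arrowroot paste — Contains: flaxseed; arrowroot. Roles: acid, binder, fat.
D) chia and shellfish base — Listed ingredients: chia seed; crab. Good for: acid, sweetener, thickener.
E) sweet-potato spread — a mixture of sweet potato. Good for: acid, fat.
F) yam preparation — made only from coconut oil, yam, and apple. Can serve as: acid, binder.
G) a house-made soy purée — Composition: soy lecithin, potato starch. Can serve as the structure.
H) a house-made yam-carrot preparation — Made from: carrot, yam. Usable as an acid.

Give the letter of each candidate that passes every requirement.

A, C, E, H

A: every rule checks out — keep
B: not usable as an acid; has rye, so not kosher-for-Passover — reject
C: works as an acid, kosher-for-Passover, vegan — keep
D: has crab, so not vegan — out
E: all constraints satisfied — valid
F: has coconut oil, so not tree-nut-free — out
G: not usable as an acid; has soy lecithin, so not soy-free — out
H: only yam and carrot; none excluded — valid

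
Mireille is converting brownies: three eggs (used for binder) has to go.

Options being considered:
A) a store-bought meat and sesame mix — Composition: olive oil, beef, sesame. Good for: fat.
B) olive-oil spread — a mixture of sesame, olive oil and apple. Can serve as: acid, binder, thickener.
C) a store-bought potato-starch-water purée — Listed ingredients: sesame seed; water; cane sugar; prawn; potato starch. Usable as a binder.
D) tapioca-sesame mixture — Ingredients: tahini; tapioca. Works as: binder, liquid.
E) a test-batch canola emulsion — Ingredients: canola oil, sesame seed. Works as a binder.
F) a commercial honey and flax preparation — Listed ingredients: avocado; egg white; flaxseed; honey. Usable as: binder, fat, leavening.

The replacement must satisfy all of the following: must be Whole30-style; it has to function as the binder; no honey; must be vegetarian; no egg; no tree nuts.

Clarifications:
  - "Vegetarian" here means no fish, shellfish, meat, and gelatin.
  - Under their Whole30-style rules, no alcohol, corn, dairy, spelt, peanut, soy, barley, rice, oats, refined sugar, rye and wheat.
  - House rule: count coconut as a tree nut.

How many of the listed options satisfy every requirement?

A: not usable as a binder; has beef, so not vegetarian — reject
B: all constraints satisfied — OK
C: has prawn, so not vegetarian; has cane sugar, so not Whole30-style — no
D: tree-nut-free, Whole30-style — keep
E: all constraints satisfied — keep
F: has egg white, so not egg-free; has honey, so not honey-free — out

3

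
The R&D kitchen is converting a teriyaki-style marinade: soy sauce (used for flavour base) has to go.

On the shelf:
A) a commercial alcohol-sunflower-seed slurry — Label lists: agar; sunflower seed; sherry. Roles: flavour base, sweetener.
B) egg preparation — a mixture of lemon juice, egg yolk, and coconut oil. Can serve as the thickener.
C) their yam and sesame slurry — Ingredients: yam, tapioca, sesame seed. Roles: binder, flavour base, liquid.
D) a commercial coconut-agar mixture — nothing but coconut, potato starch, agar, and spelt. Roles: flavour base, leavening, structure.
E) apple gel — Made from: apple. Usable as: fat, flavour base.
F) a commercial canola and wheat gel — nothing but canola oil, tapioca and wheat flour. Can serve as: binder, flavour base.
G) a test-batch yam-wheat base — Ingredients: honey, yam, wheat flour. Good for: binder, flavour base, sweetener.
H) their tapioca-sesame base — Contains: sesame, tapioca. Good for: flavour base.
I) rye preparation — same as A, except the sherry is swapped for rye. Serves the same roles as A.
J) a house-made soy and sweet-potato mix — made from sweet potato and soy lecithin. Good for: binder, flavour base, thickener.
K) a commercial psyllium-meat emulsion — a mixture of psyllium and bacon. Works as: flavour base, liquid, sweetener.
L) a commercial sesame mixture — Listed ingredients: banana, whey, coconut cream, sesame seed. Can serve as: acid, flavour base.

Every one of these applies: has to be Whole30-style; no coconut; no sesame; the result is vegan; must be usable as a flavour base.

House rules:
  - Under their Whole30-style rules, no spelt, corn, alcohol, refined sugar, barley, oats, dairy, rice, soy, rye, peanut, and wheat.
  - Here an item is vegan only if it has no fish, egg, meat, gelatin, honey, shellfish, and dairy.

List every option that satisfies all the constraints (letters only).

A: has sherry, so not Whole30-style — out
B: not usable as a flavour base; has egg yolk, so not vegan (and 1 more) — out
C: has sesame seed, so not sesame-free — no
D: has spelt, so not Whole30-style; has coconut, so not coconut-free — reject
E: all constraints satisfied — keep
F: has wheat flour, so not Whole30-style — out
G: has wheat flour, so not Whole30-style; has honey, so not vegan — out
H: has sesame, so not sesame-free — out
I: has rye, so not Whole30-style — reject
J: has soy lecithin, so not Whole30-style — out
K: has bacon, so not vegan — out
L: has whey, so not Whole30-style; has whey, so not vegan (and 2 more) — no

E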